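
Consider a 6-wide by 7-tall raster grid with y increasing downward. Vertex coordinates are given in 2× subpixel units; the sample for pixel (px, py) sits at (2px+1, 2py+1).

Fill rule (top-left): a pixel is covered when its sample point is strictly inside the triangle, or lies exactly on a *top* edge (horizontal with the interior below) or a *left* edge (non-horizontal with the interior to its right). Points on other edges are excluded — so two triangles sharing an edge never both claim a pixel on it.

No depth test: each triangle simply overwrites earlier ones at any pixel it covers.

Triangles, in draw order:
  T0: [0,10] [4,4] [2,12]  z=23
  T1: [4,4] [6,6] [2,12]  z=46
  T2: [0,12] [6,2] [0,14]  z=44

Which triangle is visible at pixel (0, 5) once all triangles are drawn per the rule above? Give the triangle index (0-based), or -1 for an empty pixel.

T0:
  2·area = 20
  edge (0, 10)→(4, 4): d=(4,-6) top-left  bias=+0
  edge (4, 4)→(2, 12): d=(-2,8) right/bottom  bias=-1
  edge (2, 12)→(0, 10): d=(-2,-2) top-left  bias=+0
    (1,3)@(3, 7): e=[6,2,12] → █
    (2,3)@(5, 7): e=[18,-14,16] → ·
    (0,4)@(1, 9): e=[2,14,4] → █
    (1,4)@(3, 9): e=[14,-2,8] → ·
    (0,5)@(1, 11): e=[10,10,0] → █  [on edge]
    (1,5)@(3, 11): e=[22,-6,4] → ·
    (0,6)@(1, 13): e=[18,6,-4] → ·
    (1,6)@(3, 13): e=[30,-10,0] → ·  [on edge]
  covered (3 px):
    · · · · · ·
    · · · · · ·
    · · · · · ·
    · █ · · · ·
    █ · · · · ·
    █ · · · · ·
    · · · · · ·
T1:
  2·area = 20
  edge (4, 4)→(6, 6): d=(2,2) right/bottom  bias=-1
  edge (6, 6)→(2, 12): d=(-4,6) right/bottom  bias=-1
  edge (2, 12)→(4, 4): d=(2,-8) top-left  bias=+0
    (0,0)@(1, 1): e=[0,50,-30] → ·  [on edge]
    (1,1)@(3, 3): e=[0,30,-10] → ·  [on edge]
    (2,2)@(5, 5): e=[0,10,10] → ·  [on edge]
    (2,3)@(5, 7): e=[4,2,14] → █
    (3,3)@(7, 7): e=[0,-10,30] → ·  [on edge]
    (1,4)@(3, 9): e=[12,6,2] → █
    (2,4)@(5, 9): e=[8,-6,18] → ·
    (4,4)@(9, 9): e=[0,-30,50] → ·  [on edge]
    (1,5)@(3, 11): e=[16,-2,6] → ·
    (5,5)@(11, 11): e=[0,-50,70] → ·  [on edge]
  covered (2 px):
    · · · · · ·
    · · · · · ·
    · · · · · ·
    · · █ · · ·
    · █ · · · ·
    · · · · · ·
    · · · · · ·
T2:
  2·area = 12
  edge (0, 12)→(6, 2): d=(6,-10) top-left  bias=+0
  edge (6, 2)→(0, 14): d=(-6,12) right/bottom  bias=-1
  edge (0, 14)→(0, 12): d=(0,-2) top-left  bias=+0
    (1,3)@(3, 7): e=[0,6,6] → █  [on edge]
    (2,3)@(5, 7): e=[20,-18,10] → ·
    (1,4)@(3, 9): e=[12,-6,6] → ·
    (0,5)@(1, 11): e=[4,6,2] → █
    (1,5)@(3, 11): e=[24,-18,6] → ·
    (0,6)@(1, 13): e=[16,-6,2] → ·
  covered (2 px):
    · · · · · ·
    · · · · · ·
    · · · · · ·
    · █ · · · ·
    · · · · · ·
    █ · · · · ·
    · · · · · ·

Z-buffer (winner per pixel, '.' = empty):
  . . . . . .
  . . . . . .
  . . . . . .
  . 2 1 . . .
  0 1 . . . .
  2 . . . . .
  . . . . . .

Result: 2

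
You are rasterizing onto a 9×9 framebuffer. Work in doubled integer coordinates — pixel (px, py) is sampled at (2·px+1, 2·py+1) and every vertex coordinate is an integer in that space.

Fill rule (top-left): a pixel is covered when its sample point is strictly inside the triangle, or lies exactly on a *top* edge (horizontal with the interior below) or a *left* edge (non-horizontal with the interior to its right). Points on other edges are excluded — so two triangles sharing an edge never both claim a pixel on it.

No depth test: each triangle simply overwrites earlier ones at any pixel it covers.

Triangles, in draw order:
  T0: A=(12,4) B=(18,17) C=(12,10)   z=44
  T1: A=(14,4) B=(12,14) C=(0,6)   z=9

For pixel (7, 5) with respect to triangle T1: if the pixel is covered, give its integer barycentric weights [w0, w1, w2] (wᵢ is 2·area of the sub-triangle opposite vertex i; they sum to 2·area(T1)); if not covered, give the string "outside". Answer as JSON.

T0:
  2·area = 36
  edge (12, 4)→(18, 17): d=(6,13) right/bottom  bias=-1
  edge (18, 17)→(12, 10): d=(-6,-7) top-left  bias=+0
  edge (12, 10)→(12, 4): d=(0,-6) top-left  bias=+0
    (6,3)@(13, 7): e=[5,25,6] → █
    (7,3)@(15, 7): e=[-21,39,18] → ·
    (6,4)@(13, 9): e=[17,13,6] → █
    (7,4)@(15, 9): e=[-9,27,18] → ·
    (6,5)@(13, 11): e=[29,1,6] → █
    (7,5)@(15, 11): e=[3,15,18] → █
    (8,5)@(17, 11): e=[-23,29,30] → ·
    (6,6)@(13, 13): e=[41,-11,6] → ·
    (7,6)@(15, 13): e=[15,3,18] → █
    (8,6)@(17, 13): e=[-11,17,30] → ·
    (7,7)@(15, 15): e=[27,-9,18] → ·
    (8,7)@(17, 15): e=[1,5,30] → █
  covered (6 px):
    · · · · · · · · ·
    · · · · · · · · ·
    · · · · · · · · ·
    · · · · · · █ · ·
    · · · · · · █ · ·
    · · · · · · █ █ ·
    · · · · · · · █ ·
    · · · · · · · · █
    · · · · · · · · ·
T1:
  2·area = 136
  edge (14, 4)→(12, 14): d=(-2,10) right/bottom  bias=-1
  edge (12, 14)→(0, 6): d=(-12,-8) top-left  bias=+0
  edge (0, 6)→(14, 4): d=(14,-2) top-left  bias=+0
    (3,2)@(7, 5): e=[68,68,0] → █  [on edge]
    (4,2)@(9, 5): e=[48,84,4] → █
    (5,2)@(11, 5): e=[28,100,8] → █
    (6,2)@(13, 5): e=[8,116,12] → █
    (7,2)@(15, 5): e=[-12,132,16] → ·
    (1,3)@(3, 7): e=[104,12,20] → █
    (2,3)@(5, 7): e=[84,28,24] → █
    (7,3)@(15, 7): e=[-16,108,44] → ·
    (1,4)@(3, 9): e=[100,-12,48] → ·
    (2,4)@(5, 9): e=[80,4,52] → █
    (6,4)@(13, 9): e=[0,68,68] → ·  [on edge]
    (2,5)@(5, 11): e=[76,-20,80] → ·
  covered (17 px):
    · · · · · · · · ·
    · · · · · · · · ·
    · · · █ █ █ █ · ·
    · █ █ █ █ █ █ · ·
    · · █ █ █ █ · · ·
    · · · · █ █ · · ·
    · · · · · █ · · ·
    · · · · · · · · ·
    · · · · · · · · ·

Answer: "outside"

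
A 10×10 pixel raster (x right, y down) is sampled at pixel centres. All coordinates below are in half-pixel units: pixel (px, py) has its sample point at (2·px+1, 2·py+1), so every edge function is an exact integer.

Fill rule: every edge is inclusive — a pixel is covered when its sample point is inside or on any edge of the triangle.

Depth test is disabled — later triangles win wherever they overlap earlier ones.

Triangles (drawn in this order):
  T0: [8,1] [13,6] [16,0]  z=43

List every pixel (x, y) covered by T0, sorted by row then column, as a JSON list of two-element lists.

T0:
  2·area = 45  (B↔C swapped to make it positive)
  edge (8, 1)→(16, 0): d=(8,-1) inclusive
  edge (16, 0)→(13, 6): d=(-3,6) inclusive
  edge (13, 6)→(8, 1): d=(-5,-5) inclusive
    (4,0)@(9, 1): e=[1,39,5] → █
    (5,0)@(11, 1): e=[3,27,15] → █
    (6,0)@(13, 1): e=[5,15,25] → █
    (7,0)@(15, 1): e=[7,3,35] → █
    (8,0)@(17, 1): e=[9,-9,45] → ·
    (4,1)@(9, 3): e=[17,33,-5] → ·
    (5,1)@(11, 3): e=[19,21,5] → █
    (7,1)@(15, 3): e=[23,-3,25] → ·
    (5,2)@(11, 5): e=[35,15,-5] → ·
    (6,2)@(13, 5): e=[37,3,5] → █
    (7,2)@(15, 5): e=[39,-9,15] → ·
    (6,3)@(13, 7): e=[53,-3,-5] → ·
  covered (7 px):
    · · · · █ █ █ █ · ·
    · · · · · █ █ · · ·
    · · · · · · █ · · ·
    · · · · · · · · · ·
    · · · · · · · · · ·
    · · · · · · · · · ·
    · · · · · · · · · ·
    · · · · · · · · · ·
    · · · · · · · · · ·
    · · · · · · · · · ·

Answer: [[4,0],[5,0],[6,0],[7,0],[5,1],[6,1],[6,2]]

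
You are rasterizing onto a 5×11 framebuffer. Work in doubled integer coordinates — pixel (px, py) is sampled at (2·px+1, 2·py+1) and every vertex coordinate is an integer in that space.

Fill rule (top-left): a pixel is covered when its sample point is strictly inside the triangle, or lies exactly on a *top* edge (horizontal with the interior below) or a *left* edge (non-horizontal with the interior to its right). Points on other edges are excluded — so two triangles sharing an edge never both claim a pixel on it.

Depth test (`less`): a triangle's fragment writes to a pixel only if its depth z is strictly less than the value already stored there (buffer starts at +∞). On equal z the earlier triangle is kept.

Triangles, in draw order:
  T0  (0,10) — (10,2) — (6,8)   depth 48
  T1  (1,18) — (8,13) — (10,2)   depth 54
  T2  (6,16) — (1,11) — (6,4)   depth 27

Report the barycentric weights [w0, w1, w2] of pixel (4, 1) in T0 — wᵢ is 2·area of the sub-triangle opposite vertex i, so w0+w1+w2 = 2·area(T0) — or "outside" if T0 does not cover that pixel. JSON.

T0:
  2·area = 28
  edge (0, 10)→(10, 2): d=(10,-8) top-left  bias=+0
  edge (10, 2)→(6, 8): d=(-4,6) right/bottom  bias=-1
  edge (6, 8)→(0, 10): d=(-6,2) right/bottom  bias=-1
    (4,1)@(9, 3): e=[2,2,24] → #
    (3,2)@(7, 5): e=[6,6,16] → #
    (4,2)@(9, 5): e=[22,-6,12] → ·
    (2,3)@(5, 7): e=[10,10,8] → #
    (3,3)@(7, 7): e=[26,-2,4] → ·
    (4,3)@(9, 7): e=[42,-14,0] → ·  [on edge]
    (1,4)@(3, 9): e=[14,14,0] → ·  [on edge]
    (2,4)@(5, 9): e=[30,2,-4] → ·
  covered (3 px):
    · · · · ·
    · · · · #
    · · · # ·
    · · # · ·
    · · · · ·
    · · · · ·
    · · · · ·
    · · · · ·
    · · · · ·
    · · · · ·
    · · · · ·
T1:
  2·area = 67  (B↔C swapped to make it positive)
  edge (1, 18)→(10, 2): d=(9,-16) top-left  bias=+0
  edge (10, 2)→(8, 13): d=(-2,11) right/bottom  bias=-1
  edge (8, 13)→(1, 18): d=(-7,5) right/bottom  bias=-1
    (4,2)@(9, 5): e=[11,5,51] → #
    (4,3)@(9, 7): e=[29,1,37] → #
    (3,4)@(7, 9): e=[15,19,33] → #
    (4,4)@(9, 9): e=[47,-3,23] → ·
    (2,5)@(5, 11): e=[1,37,29] → #
    (4,5)@(9, 11): e=[65,-7,9] → ·
    (2,6)@(5, 13): e=[19,33,15] → #
    (4,6)@(9, 13): e=[83,-11,-5] → ·
    (1,7)@(3, 15): e=[5,51,11] → #
    (3,7)@(7, 15): e=[69,7,-9] → ·
    (1,8)@(3, 17): e=[23,47,-3] → ·
    (2,8)@(5, 17): e=[55,25,-13] → ·
  covered (9 px):
    · · · · ·
    · · · · ·
    · · · · #
    · · · · #
    · · · # ·
    · · # # ·
    · · # # ·
    · # # · ·
    · · · · ·
    · · · · ·
    · · · · ·
T2:
  2·area = 60
  edge (6, 16)→(1, 11): d=(-5,-5) top-left  bias=+0
  edge (1, 11)→(6, 4): d=(5,-7) top-left  bias=+0
  edge (6, 4)→(6, 16): d=(0,12) right/bottom  bias=-1
    (2,3)@(5, 7): e=[40,8,12] → #
    (3,3)@(7, 7): e=[50,22,-12] → ·
    (1,4)@(3, 9): e=[20,4,36] → #
    (3,4)@(7, 9): e=[40,32,-12] → ·
    (0,5)@(1, 11): e=[0,0,60] → #  [on edge]
    (3,5)@(7, 11): e=[30,42,-12] → ·
    (0,6)@(1, 13): e=[-10,10,60] → ·
    (1,6)@(3, 13): e=[0,24,36] → #  [on edge]
    (3,6)@(7, 13): e=[20,52,-12] → ·
    (1,7)@(3, 15): e=[-10,34,36] → ·
    (2,7)@(5, 15): e=[0,48,12] → #  [on edge]
    (3,7)@(7, 15): e=[10,62,-12] → ·
    (3,8)@(7, 17): e=[0,72,-12] → ·  [on edge]
    (4,9)@(9, 19): e=[0,96,-36] → ·  [on edge]
  covered (9 px):
    · · · · ·
    · · · · ·
    · · · · ·
    · · # · ·
    · # # · ·
    # # # · ·
    · # # · ·
    · · # · ·
    · · · · ·
    · · · · ·
    · · · · ·

Result: [2,24,2]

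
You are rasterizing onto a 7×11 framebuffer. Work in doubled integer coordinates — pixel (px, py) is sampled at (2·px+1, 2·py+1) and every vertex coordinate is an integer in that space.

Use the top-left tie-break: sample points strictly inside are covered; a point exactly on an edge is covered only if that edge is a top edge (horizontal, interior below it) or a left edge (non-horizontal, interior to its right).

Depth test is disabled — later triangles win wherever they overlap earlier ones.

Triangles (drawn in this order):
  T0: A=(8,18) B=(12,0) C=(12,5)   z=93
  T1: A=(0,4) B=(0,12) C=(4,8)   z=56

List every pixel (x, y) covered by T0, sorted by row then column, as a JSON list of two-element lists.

T0:
  2·area = 20
  edge (8, 18)→(12, 0): d=(4,-18) top-left  bias=+0
  edge (12, 0)→(12, 5): d=(0,5) right/bottom  bias=-1
  edge (12, 5)→(8, 18): d=(-4,13) right/bottom  bias=-1
    (5,2)@(11, 5): e=[2,5,13] → X
    (6,2)@(13, 5): e=[38,-5,-13] → .
    (5,3)@(11, 7): e=[10,5,5] → X
    (6,3)@(13, 7): e=[46,-5,-21] → .
    (5,4)@(11, 9): e=[18,5,-3] → .
  covered (2 px):
    . . . . . . .
    . . . . . . .
    . . . . . X .
    . . . . . X .
    . . . . . . .
    . . . . . . .
    . . . . . . .
    . . . . . . .
    . . . . . . .
    . . . . . . .
    . . . . . . .
T1:
  2·area = 32  (B↔C swapped to make it positive)
  edge (0, 4)→(4, 8): d=(4,4) right/bottom  bias=-1
  edge (4, 8)→(0, 12): d=(-4,4) right/bottom  bias=-1
  edge (0, 12)→(0, 4): d=(0,-8) top-left  bias=+0
    (5,0)@(11, 1): e=[-56,0,88] → .  [on edge]
    (4,1)@(9, 3): e=[-40,0,72] → .  [on edge]
    (0,2)@(1, 5): e=[0,24,8] → .  [on edge]
    (3,2)@(7, 5): e=[-24,0,56] → .  [on edge]
    (0,3)@(1, 7): e=[8,16,8] → X
    (1,3)@(3, 7): e=[0,8,24] → .  [on edge]
    (2,3)@(5, 7): e=[-8,0,40] → .  [on edge]
    (0,4)@(1, 9): e=[16,8,8] → X
    (1,4)@(3, 9): e=[8,0,24] → .  [on edge]
    (2,4)@(5, 9): e=[0,-8,40] → .  [on edge]
    (0,5)@(1, 11): e=[24,0,8] → .  [on edge]
    (3,5)@(7, 11): e=[0,-24,56] → .  [on edge]
    (4,6)@(9, 13): e=[0,-40,72] → .  [on edge]
    (5,7)@(11, 15): e=[0,-56,88] → .  [on edge]
    (6,8)@(13, 17): e=[0,-72,104] → .  [on edge]
  covered (2 px):
    . . . . . . .
    . . . . . . .
    . . . . . . .
    X . . . . . .
    X . . . . . .
    . . . . . . .
    . . . . . . .
    . . . . . . .
    . . . . . . .
    . . . . . . .
    . . . . . . .

Answer: [[5,2],[5,3]]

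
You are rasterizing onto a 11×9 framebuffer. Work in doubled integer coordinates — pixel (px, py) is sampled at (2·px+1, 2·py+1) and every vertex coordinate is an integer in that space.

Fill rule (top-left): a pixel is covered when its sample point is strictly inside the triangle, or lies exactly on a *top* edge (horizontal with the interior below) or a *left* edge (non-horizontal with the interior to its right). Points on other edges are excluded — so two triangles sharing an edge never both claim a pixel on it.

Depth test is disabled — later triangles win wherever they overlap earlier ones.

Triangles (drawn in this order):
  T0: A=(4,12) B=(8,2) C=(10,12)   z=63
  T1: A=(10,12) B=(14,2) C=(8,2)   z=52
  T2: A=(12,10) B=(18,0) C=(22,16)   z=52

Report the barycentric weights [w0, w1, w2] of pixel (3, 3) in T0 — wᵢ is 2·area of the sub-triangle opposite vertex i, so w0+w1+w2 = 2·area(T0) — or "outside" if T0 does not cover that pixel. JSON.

T0:
  2·area = 60
  edge (4, 12)→(8, 2): d=(4,-10) top-left  bias=+0
  edge (8, 2)→(10, 12): d=(2,10) right/bottom  bias=-1
  edge (10, 12)→(4, 12): d=(-6,0) right/bottom  bias=-1
    (3,2)@(7, 5): e=[2,16,42] → #
    (4,2)@(9, 5): e=[22,-4,42] → ·
    (3,3)@(7, 7): e=[10,20,30] → #
    (4,3)@(9, 7): e=[30,0,30] → ·  [on edge]
    (3,4)@(7, 9): e=[18,24,18] → #
    (4,4)@(9, 9): e=[38,4,18] → #
    (5,4)@(11, 9): e=[58,-16,18] → ·
    (2,5)@(5, 11): e=[6,48,6] → #
    (5,5)@(11, 11): e=[66,-12,6] → ·
    (2,6)@(5, 13): e=[14,52,-6] → ·
    (3,6)@(7, 13): e=[34,32,-6] → ·
    (4,6)@(9, 13): e=[54,12,-6] → ·
    (5,8)@(11, 17): e=[90,0,-30] → ·  [on edge]
  covered (7 px):
    · · · · · · · · · · ·
    · · · · · · · · · · ·
    · · · # · · · · · · ·
    · · · # · · · · · · ·
    · · · # # · · · · · ·
    · · # # # · · · · · ·
    · · · · · · · · · · ·
    · · · · · · · · · · ·
    · · · · · · · · · · ·
T1:
  2·area = 60  (B↔C swapped to make it positive)
  edge (10, 12)→(8, 2): d=(-2,-10) top-left  bias=+0
  edge (8, 2)→(14, 2): d=(6,0) top-left  bias=+0
  edge (14, 2)→(10, 12): d=(-4,10) right/bottom  bias=-1
    (4,1)@(9, 3): e=[8,6,46] → #
    (5,1)@(11, 3): e=[28,6,26] → #
    (6,1)@(13, 3): e=[48,6,6] → #
    (7,1)@(15, 3): e=[68,6,-14] → ·
    (4,2)@(9, 5): e=[4,18,38] → #
    (6,2)@(13, 5): e=[44,18,-2] → ·
    (4,3)@(9, 7): e=[0,30,30] → #  [on edge]
    (6,3)@(13, 7): e=[40,30,-10] → ·
    (4,4)@(9, 9): e=[-4,42,22] → ·
    (5,4)@(11, 9): e=[16,42,2] → #
    (6,4)@(13, 9): e=[36,42,-18] → ·
    (5,5)@(11, 11): e=[12,54,-6] → ·
    (5,8)@(11, 17): e=[0,90,-30] → ·  [on edge]
  covered (8 px):
    · · · · · · · · · · ·
    · · · · # # # · · · ·
    · · · · # # · · · · ·
    · · · · # # · · · · ·
    · · · · · # · · · · ·
    · · · · · · · · · · ·
    · · · · · · · · · · ·
    · · · · · · · · · · ·
    · · · · · · · · · · ·
T2:
  2·area = 136
  edge (12, 10)→(18, 0): d=(6,-10) top-left  bias=+0
  edge (18, 0)→(22, 16): d=(4,16) right/bottom  bias=-1
  edge (22, 16)→(12, 10): d=(-10,-6) top-left  bias=+0
    (8,1)@(17, 3): e=[8,28,100] → #
    (9,1)@(19, 3): e=[28,-4,112] → ·
    (7,2)@(15, 5): e=[0,68,68] → #  [on edge]
    (9,2)@(19, 5): e=[40,4,92] → #
    (10,2)@(21, 5): e=[60,-28,104] → ·
    (3,3)@(7, 7): e=[-68,204,0] → ·  [on edge]
    (7,3)@(15, 7): e=[12,76,48] → #
    (10,3)@(21, 7): e=[72,-20,84] → ·
    (6,4)@(13, 9): e=[4,116,16] → #
    (10,4)@(21, 9): e=[84,-12,64] → ·
    (6,5)@(13, 11): e=[16,124,-4] → ·
    (7,5)@(15, 11): e=[36,92,8] → #
    (8,6)@(17, 13): e=[68,68,0] → #  [on edge]
    (4,7)@(9, 15): e=[0,204,-68] → ·  [on edge]
  covered (18 px):
    · · · · · · · · · · ·
    · · · · · · · · # · ·
    · · · · · · · # # # ·
    · · · · · · · # # # ·
    · · · · · · # # # # ·
    · · · · · · · # # # ·
    · · · · · · · · # # #
    · · · · · · · · · · #
    · · · · · · · · · · ·

Answer: [20,30,10]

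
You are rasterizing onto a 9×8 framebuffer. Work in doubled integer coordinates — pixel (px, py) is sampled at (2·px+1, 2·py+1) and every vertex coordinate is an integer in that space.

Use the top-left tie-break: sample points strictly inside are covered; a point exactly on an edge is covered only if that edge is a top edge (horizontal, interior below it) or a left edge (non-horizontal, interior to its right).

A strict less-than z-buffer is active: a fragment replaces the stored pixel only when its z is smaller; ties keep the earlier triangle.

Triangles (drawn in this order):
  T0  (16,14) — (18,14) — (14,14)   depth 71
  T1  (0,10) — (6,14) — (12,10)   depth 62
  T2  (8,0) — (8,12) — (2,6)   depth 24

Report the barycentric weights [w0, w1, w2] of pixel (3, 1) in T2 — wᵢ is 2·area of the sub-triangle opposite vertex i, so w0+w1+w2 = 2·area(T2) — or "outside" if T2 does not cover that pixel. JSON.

T0:
  degenerate (2·area = 0) — covers nothing
T1:
  2·area = 48  (B↔C swapped to make it positive)
  edge (0, 10)→(12, 10): d=(12,0) top-left  bias=+0
  edge (12, 10)→(6, 14): d=(-6,4) right/bottom  bias=-1
  edge (6, 14)→(0, 10): d=(-6,-4) top-left  bias=+0
    (1,5)@(3, 11): e=[12,30,6] → #
    (2,5)@(5, 11): e=[12,22,14] → #
    (3,5)@(7, 11): e=[12,14,22] → #
    (4,5)@(9, 11): e=[12,6,30] → #
    (5,5)@(11, 11): e=[12,-2,38] → ·
    (1,6)@(3, 13): e=[36,18,-6] → ·
    (2,6)@(5, 13): e=[36,10,2] → #
    (4,6)@(9, 13): e=[36,-6,18] → ·
    (2,7)@(5, 15): e=[60,-2,-10] → ·
    (3,7)@(7, 15): e=[60,-10,-2] → ·
  covered (6 px):
    · · · · · · · · ·
    · · · · · · · · ·
    · · · · · · · · ·
    · · · · · · · · ·
    · · · · · · · · ·
    · # # # # · · · ·
    · · # # · · · · ·
    · · · · · · · · ·
T2:
  2·area = 72
  edge (8, 0)→(8, 12): d=(0,12) right/bottom  bias=-1
  edge (8, 12)→(2, 6): d=(-6,-6) top-left  bias=+0
  edge (2, 6)→(8, 0): d=(6,-6) top-left  bias=+0
    (3,0)@(7, 1): e=[12,60,0] → #  [on edge]
    (4,0)@(9, 1): e=[-12,72,12] → ·
    (2,1)@(5, 3): e=[36,36,0] → #  [on edge]
    (4,1)@(9, 3): e=[-12,60,24] → ·
    (0,2)@(1, 5): e=[84,0,-12] → ·  [on edge]
    (1,2)@(3, 5): e=[60,12,0] → #  [on edge]
    (4,2)@(9, 5): e=[-12,48,36] → ·
    (0,3)@(1, 7): e=[84,-12,0] → ·  [on edge]
    (1,3)@(3, 7): e=[60,0,12] → #  [on edge]
    (4,3)@(9, 7): e=[-12,36,48] → ·
    (1,4)@(3, 9): e=[60,-12,24] → ·
    (2,4)@(5, 9): e=[36,0,36] → #  [on edge]
    (3,5)@(7, 11): e=[12,0,60] → #  [on edge]
    (4,6)@(9, 13): e=[-12,0,84] → ·  [on edge]
    (5,7)@(11, 15): e=[-36,0,108] → ·  [on edge]
  covered (12 px):
    · · · # · · · · ·
    · · # # · · · · ·
    · # # # · · · · ·
    · # # # · · · · ·
    · · # # · · · · ·
    · · · # · · · · ·
    · · · · · · · · ·
    · · · · · · · · ·

Answer: [48,12,12]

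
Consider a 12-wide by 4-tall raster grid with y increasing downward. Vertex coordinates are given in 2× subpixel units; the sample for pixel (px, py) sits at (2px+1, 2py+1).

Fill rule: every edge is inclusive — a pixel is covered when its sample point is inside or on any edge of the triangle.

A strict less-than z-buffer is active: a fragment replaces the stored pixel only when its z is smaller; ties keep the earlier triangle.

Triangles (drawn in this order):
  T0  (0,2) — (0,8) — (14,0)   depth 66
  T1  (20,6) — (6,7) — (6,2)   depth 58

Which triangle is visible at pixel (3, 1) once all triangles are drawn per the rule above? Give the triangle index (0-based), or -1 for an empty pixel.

T0:
  2·area = 84  (B↔C swapped to make it positive)
  edge (0, 2)→(14, 0): d=(14,-2) inclusive
  edge (14, 0)→(0, 8): d=(-14,8) inclusive
  edge (0, 8)→(0, 2): d=(0,-6) inclusive
    (3,0)@(7, 1): e=[0,42,42] → #  [on edge]
    (4,0)@(9, 1): e=[4,26,54] → #
    (5,0)@(11, 1): e=[8,10,66] → #
    (6,0)@(13, 1): e=[12,-6,78] → ·
    (0,1)@(1, 3): e=[16,62,6] → #
    (1,1)@(3, 3): e=[20,46,18] → #
    (2,1)@(5, 3): e=[24,30,30] → #
    (4,1)@(9, 3): e=[32,-2,54] → ·
    (5,1)@(11, 3): e=[36,-18,66] → ·
    (0,2)@(1, 5): e=[44,34,6] → #
    (3,2)@(7, 5): e=[56,-14,42] → ·
    (0,3)@(1, 7): e=[72,6,6] → #
  covered (11 px):
    · · · # # # · · · · · ·
    # # # # · · · · · · · ·
    # # # · · · · · · · · ·
    # · · · · · · · · · · ·
T1:
  2·area = 70
  edge (20, 6)→(6, 7): d=(-14,1) inclusive
  edge (6, 7)→(6, 2): d=(0,-5) inclusive
  edge (6, 2)→(20, 6): d=(14,4) inclusive
    (3,1)@(7, 3): e=[55,5,10] → #
    (4,1)@(9, 3): e=[53,15,2] → #
    (5,1)@(11, 3): e=[51,25,-6] → ·
    (3,2)@(7, 5): e=[27,5,38] → #
    (5,2)@(11, 5): e=[23,25,22] → #
    (6,2)@(13, 5): e=[21,35,14] → #
    (7,2)@(15, 5): e=[19,45,6] → #
    (8,2)@(17, 5): e=[17,55,-2] → ·
    (3,3)@(7, 7): e=[-1,5,66] → ·
    (4,3)@(9, 7): e=[-3,15,58] → ·
    (5,3)@(11, 7): e=[-5,25,50] → ·
    (6,3)@(13, 7): e=[-7,35,42] → ·
  covered (7 px):
    · · · · · · · · · · · ·
    · · · # # · · · · · · ·
    · · · # # # # # · · · ·
    · · · · · · · · · · · ·

Z-buffer (winner per pixel, '.' = empty):
  . . . 0 0 0 . . . . . .
  0 0 0 1 1 . . . . . . .
  0 0 0 1 1 1 1 1 . . . .
  0 . . . . . . . . . . .

Result: 1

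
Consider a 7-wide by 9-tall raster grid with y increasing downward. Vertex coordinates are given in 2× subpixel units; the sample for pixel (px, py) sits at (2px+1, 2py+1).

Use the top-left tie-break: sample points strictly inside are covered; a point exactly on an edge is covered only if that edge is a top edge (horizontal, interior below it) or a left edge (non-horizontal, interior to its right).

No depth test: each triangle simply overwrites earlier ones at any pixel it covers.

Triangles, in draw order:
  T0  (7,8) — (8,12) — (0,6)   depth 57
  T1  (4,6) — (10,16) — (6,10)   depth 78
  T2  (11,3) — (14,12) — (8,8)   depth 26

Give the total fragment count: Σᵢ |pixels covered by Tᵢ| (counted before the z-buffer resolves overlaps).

T0:
  2·area = 26
  edge (7, 8)→(8, 12): d=(1,4) right/bottom  bias=-1
  edge (8, 12)→(0, 6): d=(-8,-6) top-left  bias=+0
  edge (0, 6)→(7, 8): d=(7,2) right/bottom  bias=-1
    (1,3)@(3, 7): e=[15,10,1] → X
    (2,3)@(5, 7): e=[7,22,-3] → .
    (1,4)@(3, 9): e=[17,-6,15] → .
    (2,4)@(5, 9): e=[9,6,11] → X
    (3,4)@(7, 9): e=[1,18,7] → X
    (4,4)@(9, 9): e=[-7,30,3] → .
    (2,5)@(5, 11): e=[11,-10,25] → .
    (3,5)@(7, 11): e=[3,2,21] → X
    (4,5)@(9, 11): e=[-5,14,17] → .
    (3,6)@(7, 13): e=[5,-14,35] → .
  covered (4 px):
    . . . . . . .
    . . . . . . .
    . . . . . . .
    . X . . . . .
    . . X X . . .
    . . . X . . .
    . . . . . . .
    . . . . . . .
    . . . . . . .
T1:
  2·area = 4
  edge (4, 6)→(10, 16): d=(6,10) right/bottom  bias=-1
  edge (10, 16)→(6, 10): d=(-4,-6) top-left  bias=+0
  edge (6, 10)→(4, 6): d=(-2,-4) top-left  bias=+0
    (0,0)@(1, 1): e=[0,6,-2] → .  [on edge]
    (3,5)@(7, 11): e=[0,2,2] → .  [on edge]
  covered (0 px):
    . . . . . . .
    . . . . . . .
    . . . . . . .
    . . . . . . .
    . . . . . . .
    . . . . . . .
    . . . . . . .
    . . . . . . .
    . . . . . . .
T2:
  2·area = 42
  edge (11, 3)→(14, 12): d=(3,9) right/bottom  bias=-1
  edge (14, 12)→(8, 8): d=(-6,-4) top-left  bias=+0
  edge (8, 8)→(11, 3): d=(3,-5) top-left  bias=+0
    (5,1)@(11, 3): e=[0,42,0] → .  [on edge]
    (5,2)@(11, 5): e=[6,30,6] → X
    (6,2)@(13, 5): e=[-12,38,16] → .
    (4,3)@(9, 7): e=[30,10,2] → X
    (6,3)@(13, 7): e=[-6,26,22] → .
    (4,4)@(9, 9): e=[36,-2,8] → .
    (5,4)@(11, 9): e=[18,6,18] → X
    (6,4)@(13, 9): e=[0,14,28] → .  [on edge]
    (5,5)@(11, 11): e=[24,-6,24] → .
    (6,5)@(13, 11): e=[6,2,34] → X
    (2,6)@(5, 13): e=[84,-42,0] → .  [on edge]
    (6,6)@(13, 13): e=[12,-10,40] → .
  covered (5 px):
    . . . . . . .
    . . . . . . .
    . . . . . X .
    . . . . X X .
    . . . . . X .
    . . . . . . X
    . . . . . . .
    . . . . . . .
    . . . . . . .

Result: 9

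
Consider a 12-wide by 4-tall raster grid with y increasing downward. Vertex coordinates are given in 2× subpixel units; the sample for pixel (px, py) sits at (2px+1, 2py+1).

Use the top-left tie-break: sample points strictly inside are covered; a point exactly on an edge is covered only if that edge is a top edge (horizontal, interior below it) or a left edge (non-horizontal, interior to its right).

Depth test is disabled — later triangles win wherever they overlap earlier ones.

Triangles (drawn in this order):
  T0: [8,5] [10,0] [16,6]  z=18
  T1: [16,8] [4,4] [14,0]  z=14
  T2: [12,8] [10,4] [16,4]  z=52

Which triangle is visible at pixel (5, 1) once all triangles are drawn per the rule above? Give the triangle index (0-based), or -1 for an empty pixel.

T0:
  2·area = 42
  edge (8, 5)→(10, 0): d=(2,-5) top-left  bias=+0
  edge (10, 0)→(16, 6): d=(6,6) right/bottom  bias=-1
  edge (16, 6)→(8, 5): d=(-8,-1) top-left  bias=+0
    (5,0)@(11, 1): e=[7,0,35] → ·  [on edge]
    (4,1)@(9, 3): e=[1,24,17] → █
    (5,1)@(11, 3): e=[11,12,19] → █
    (6,1)@(13, 3): e=[21,0,21] → ·  [on edge]
    (4,2)@(9, 5): e=[5,36,1] → █
    (6,2)@(13, 5): e=[25,12,5] → █
    (7,2)@(15, 5): e=[35,0,7] → ·  [on edge]
    (4,3)@(9, 7): e=[9,48,-15] → ·
    (5,3)@(11, 7): e=[19,36,-13] → ·
    (6,3)@(13, 7): e=[29,24,-11] → ·
    (8,3)@(17, 7): e=[49,0,-7] → ·  [on edge]
  covered (5 px):
    · · · · · · · · · · · ·
    · · · · █ █ · · · · · ·
    · · · · █ █ █ · · · · ·
    · · · · · · · · · · · ·
T1:
  2·area = 88
  edge (16, 8)→(4, 4): d=(-12,-4) top-left  bias=+0
  edge (4, 4)→(14, 0): d=(10,-4) top-left  bias=+0
  edge (14, 0)→(16, 8): d=(2,8) right/bottom  bias=-1
    (6,0)@(13, 1): e=[72,6,10] → █
    (7,0)@(15, 1): e=[80,14,-6] → ·
    (0,1)@(1, 3): e=[0,-22,110] → ·  [on edge]
    (3,1)@(7, 3): e=[24,2,62] → █
    (4,1)@(9, 3): e=[32,10,46] → █
    (5,1)@(11, 3): e=[40,18,30] → █
    (7,1)@(15, 3): e=[56,34,-2] → ·
    (3,2)@(7, 5): e=[0,22,66] → █  [on edge]
    (7,2)@(15, 5): e=[32,54,2] → █
    (8,2)@(17, 5): e=[40,62,-14] → ·
    (3,3)@(7, 7): e=[-24,42,70] → ·
    (4,3)@(9, 7): e=[-16,50,54] → ·
    (6,3)@(13, 7): e=[0,66,22] → █  [on edge]
  covered (12 px):
    · · · · · · █ · · · · ·
    · · · █ █ █ █ · · · · ·
    · · · █ █ █ █ █ · · · ·
    · · · · · · █ █ · · · ·
T2:
  2·area = 24
  edge (12, 8)→(10, 4): d=(-2,-4) top-left  bias=+0
  edge (10, 4)→(16, 4): d=(6,0) top-left  bias=+0
  edge (16, 4)→(12, 8): d=(-4,4) right/bottom  bias=-1
    (9,0)@(19, 1): e=[42,-18,0] → ·  [on edge]
    (8,1)@(17, 3): e=[30,-6,0] → ·  [on edge]
    (5,2)@(11, 5): e=[2,6,16] → █
    (6,2)@(13, 5): e=[10,6,8] → █
    (7,2)@(15, 5): e=[18,6,0] → ·  [on edge]
    (5,3)@(11, 7): e=[-2,18,8] → ·
    (6,3)@(13, 7): e=[6,18,0] → ·  [on edge]
  covered (2 px):
    · · · · · · · · · · · ·
    · · · · · · · · · · · ·
    · · · · · █ █ · · · · ·
    · · · · · · · · · · · ·

Z-buffer (winner per pixel, '.' = empty):
  . . . . . . 1 . . . . .
  . . . 1 1 1 1 . . . . .
  . . . 1 1 2 2 1 . . . .
  . . . . . . 1 1 . . . .

Answer: 1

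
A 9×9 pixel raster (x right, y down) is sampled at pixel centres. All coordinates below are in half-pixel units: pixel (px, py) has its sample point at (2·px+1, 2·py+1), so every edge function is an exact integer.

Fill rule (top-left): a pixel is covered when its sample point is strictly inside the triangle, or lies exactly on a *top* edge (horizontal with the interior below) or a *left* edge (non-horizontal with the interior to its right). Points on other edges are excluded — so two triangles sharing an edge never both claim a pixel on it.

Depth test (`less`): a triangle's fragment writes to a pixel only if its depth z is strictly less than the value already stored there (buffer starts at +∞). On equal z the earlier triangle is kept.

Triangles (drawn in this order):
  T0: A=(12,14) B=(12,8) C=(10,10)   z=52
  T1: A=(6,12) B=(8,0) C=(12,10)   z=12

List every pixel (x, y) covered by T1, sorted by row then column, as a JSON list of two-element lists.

T0:
  2·area = 12  (B↔C swapped to make it positive)
  edge (12, 14)→(10, 10): d=(-2,-4) top-left  bias=+0
  edge (10, 10)→(12, 8): d=(2,-2) top-left  bias=+0
  edge (12, 8)→(12, 14): d=(0,6) right/bottom  bias=-1
    (8,1)@(17, 3): e=[42,0,-30] → .  [on edge]
    (7,2)@(15, 5): e=[30,0,-18] → .  [on edge]
    (6,3)@(13, 7): e=[18,0,-6] → .  [on edge]
    (5,4)@(11, 9): e=[6,0,6] → X  [on edge]
    (6,4)@(13, 9): e=[14,4,-6] → .
    (4,5)@(9, 11): e=[-6,0,18] → .  [on edge]
    (5,5)@(11, 11): e=[2,4,6] → X
    (6,5)@(13, 11): e=[10,8,-6] → .
    (3,6)@(7, 13): e=[-18,0,30] → .  [on edge]
    (5,6)@(11, 13): e=[-2,8,6] → .
    (2,7)@(5, 15): e=[-30,0,42] → .  [on edge]
    (1,8)@(3, 17): e=[-42,0,54] → .  [on edge]
  covered (2 px):
    . . . . . . . . .
    . . . . . . . . .
    . . . . . . . . .
    . . . . . . . . .
    . . . . . X . . .
    . . . . . X . . .
    . . . . . . . . .
    . . . . . . . . .
    . . . . . . . . .
T1:
  2·area = 68
  edge (6, 12)→(8, 0): d=(2,-12) top-left  bias=+0
  edge (8, 0)→(12, 10): d=(4,10) right/bottom  bias=-1
  edge (12, 10)→(6, 12): d=(-6,2) right/bottom  bias=-1
    (4,1)@(9, 3): e=[18,2,48] → X
    (5,1)@(11, 3): e=[42,-18,44] → .
    (4,2)@(9, 5): e=[22,10,36] → X
    (5,2)@(11, 5): e=[46,-10,32] → .
    (3,3)@(7, 7): e=[2,38,28] → X
    (5,3)@(11, 7): e=[50,-2,20] → .
    (3,4)@(7, 9): e=[6,46,16] → X
    (5,4)@(11, 9): e=[54,6,8] → X
    (6,4)@(13, 9): e=[78,-14,4] → .
    (7,4)@(15, 9): e=[102,-34,0] → .  [on edge]
    (3,5)@(7, 11): e=[10,54,4] → X
    (4,5)@(9, 11): e=[34,34,0] → .  [on edge]
    (1,6)@(3, 13): e=[-34,102,0] → .  [on edge]
  covered (8 px):
    . . . . . . . . .
    . . . . X . . . .
    . . . . X . . . .
    . . . X X . . . .
    . . . X X X . . .
    . . . X . . . . .
    . . . . . . . . .
    . . . . . . . . .
    . . . . . . . . .

Result: [[4,1],[4,2],[3,3],[4,3],[3,4],[4,4],[5,4],[3,5]]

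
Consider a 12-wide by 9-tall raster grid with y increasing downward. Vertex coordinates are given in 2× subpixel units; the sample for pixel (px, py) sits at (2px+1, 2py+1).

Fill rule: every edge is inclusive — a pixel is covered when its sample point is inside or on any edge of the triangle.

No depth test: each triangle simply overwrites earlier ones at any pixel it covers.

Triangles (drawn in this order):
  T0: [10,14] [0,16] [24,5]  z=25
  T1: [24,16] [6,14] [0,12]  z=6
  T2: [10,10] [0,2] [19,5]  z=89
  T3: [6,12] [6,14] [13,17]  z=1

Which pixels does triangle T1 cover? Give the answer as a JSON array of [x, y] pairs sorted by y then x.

T0:
  2·area = 62
  edge (10, 14)→(0, 16): d=(-10,2) inclusive
  edge (0, 16)→(24, 5): d=(24,-11) inclusive
  edge (24, 5)→(10, 14): d=(-14,9) inclusive
    (8,4)@(17, 9): e=[36,19,7] → █
    (9,4)@(19, 9): e=[32,41,-11] → ·
    (5,5)@(11, 11): e=[28,1,33] → █
    (6,5)@(13, 11): e=[24,23,15] → █
    (7,5)@(15, 11): e=[20,45,-3] → ·
    (8,5)@(17, 11): e=[16,67,-21] → ·
    (3,6)@(7, 13): e=[16,5,41] → █
    (4,6)@(9, 13): e=[12,27,23] → █
    (6,6)@(13, 13): e=[4,71,-13] → ·
    (7,6)@(15, 13): e=[0,93,-31] → ·  [on edge]
    (1,7)@(3, 15): e=[4,9,49] → █
    (2,7)@(5, 15): e=[0,31,31] → █  [on edge]
  covered (8 px):
    · · · · · · · · · · · ·
    · · · · · · · · · · · ·
    · · · · · · · · · · · ·
    · · · · · · · · · · · ·
    · · · · · · · · █ · · ·
    · · · · · █ █ · · · · ·
    · · · █ █ █ · · · · · ·
    · █ █ · · · · · · · · ·
    · · · · · · · · · · · ·
T1:
  2·area = 24
  edge (24, 16)→(6, 14): d=(-18,-2) inclusive
  edge (6, 14)→(0, 12): d=(-6,-2) inclusive
  edge (0, 12)→(24, 16): d=(24,4) inclusive
    (1,6)@(3, 13): e=[12,0,12] → █  [on edge]
    (2,6)@(5, 13): e=[16,4,4] → █
    (3,6)@(7, 13): e=[20,8,-4] → ·
    (1,7)@(3, 15): e=[-24,-12,60] → ·
    (2,7)@(5, 15): e=[-20,-8,52] → ·
    (4,7)@(9, 15): e=[-12,0,36] → ·  [on edge]
    (7,7)@(15, 15): e=[0,12,12] → █  [on edge]
    (8,7)@(17, 15): e=[4,16,4] → █
    (9,7)@(19, 15): e=[8,20,-4] → ·
    (7,8)@(15, 17): e=[-36,0,60] → ·  [on edge]
    (8,8)@(17, 17): e=[-32,4,52] → ·
  covered (4 px):
    · · · · · · · · · · · ·
    · · · · · · · · · · · ·
    · · · · · · · · · · · ·
    · · · · · · · · · · · ·
    · · · · · · · · · · · ·
    · · · · · · · · · · · ·
    · █ █ · · · · · · · · ·
    · · · · · · · █ █ · · ·
    · · · · · · · · · · · ·
T2:
  2·area = 122
  edge (10, 10)→(0, 2): d=(-10,-8) inclusive
  edge (0, 2)→(19, 5): d=(19,3) inclusive
  edge (19, 5)→(10, 10): d=(-9,5) inclusive
    (1,1)@(3, 3): e=[14,10,98] → █
    (2,1)@(5, 3): e=[30,4,88] → █
    (3,1)@(7, 3): e=[46,-2,78] → ·
    (1,2)@(3, 5): e=[-6,48,80] → ·
    (2,2)@(5, 5): e=[10,42,70] → █
    (3,2)@(7, 5): e=[26,36,60] → █
    (4,2)@(9, 5): e=[42,30,50] → █
    (5,2)@(11, 5): e=[58,24,40] → █
    (6,2)@(13, 5): e=[74,18,30] → █
    (7,2)@(15, 5): e=[90,12,20] → █
    (8,2)@(17, 5): e=[106,6,10] → █
    (9,2)@(19, 5): e=[122,0,0] → █  [on edge]
    (0,7)@(1, 15): e=[-122,244,0] → ·  [on edge]
  covered (17 px):
    · · · · · · · · · · · ·
    · █ █ · · · · · · · · ·
    · · █ █ █ █ █ █ █ █ · ·
    · · · █ █ █ █ █ · · · ·
    · · · · █ █ · · · · · ·
    · · · · · · · · · · · ·
    · · · · · · · · · · · ·
    · · · · · · · · · · · ·
    · · · · · · · · · · · ·
T3:
  2·area = 14  (B↔C swapped to make it positive)
  edge (6, 12)→(13, 17): d=(7,5) inclusive
  edge (13, 17)→(6, 14): d=(-7,-3) inclusive
  edge (6, 14)→(6, 12): d=(0,-2) inclusive
    (3,6)@(7, 13): e=[2,10,2] → █
    (4,6)@(9, 13): e=[-8,16,6] → ·
    (3,7)@(7, 15): e=[16,-4,2] → ·
    (4,7)@(9, 15): e=[6,2,6] → █
    (5,7)@(11, 15): e=[-4,8,10] → ·
    (4,8)@(9, 17): e=[20,-12,6] → ·
    (6,8)@(13, 17): e=[0,0,14] → █  [on edge]
    (7,8)@(15, 17): e=[-10,6,18] → ·
  covered (3 px):
    · · · · · · · · · · · ·
    · · · · · · · · · · · ·
    · · · · · · · · · · · ·
    · · · · · · · · · · · ·
    · · · · · · · · · · · ·
    · · · · · · · · · · · ·
    · · · █ · · · · · · · ·
    · · · · █ · · · · · · ·
    · · · · · · █ · · · · ·

Final: [[1,6],[2,6],[7,7],[8,7]]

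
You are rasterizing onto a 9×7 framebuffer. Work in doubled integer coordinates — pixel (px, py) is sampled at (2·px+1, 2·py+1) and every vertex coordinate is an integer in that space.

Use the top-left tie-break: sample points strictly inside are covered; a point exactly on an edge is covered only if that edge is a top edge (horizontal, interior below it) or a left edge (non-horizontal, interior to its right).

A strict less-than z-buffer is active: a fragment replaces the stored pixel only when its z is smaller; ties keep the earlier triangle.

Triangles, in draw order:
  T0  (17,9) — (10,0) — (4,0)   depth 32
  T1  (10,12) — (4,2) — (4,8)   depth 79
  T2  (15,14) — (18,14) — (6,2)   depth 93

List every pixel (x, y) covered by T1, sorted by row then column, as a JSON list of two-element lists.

T0:
  2·area = 54  (B↔C swapped to make it positive)
  edge (17, 9)→(4, 0): d=(-13,-9) top-left  bias=+0
  edge (4, 0)→(10, 0): d=(6,0) top-left  bias=+0
  edge (10, 0)→(17, 9): d=(7,9) right/bottom  bias=-1
    (3,0)@(7, 1): e=[14,6,34] → █
    (4,0)@(9, 1): e=[32,6,16] → █
    (5,0)@(11, 1): e=[50,6,-2] → ·
    (3,1)@(7, 3): e=[-12,18,48] → ·
    (4,1)@(9, 3): e=[6,18,30] → █
    (5,1)@(11, 3): e=[24,18,12] → █
    (6,1)@(13, 3): e=[42,18,-6] → ·
    (4,2)@(9, 5): e=[-20,30,44] → ·
    (5,2)@(11, 5): e=[-2,30,26] → ·
    (6,2)@(13, 5): e=[16,30,8] → █
    (7,2)@(15, 5): e=[34,30,-10] → ·
    (6,3)@(13, 7): e=[-10,42,22] → ·
    (8,4)@(17, 9): e=[0,54,0] → ·  [on edge]
  covered (6 px):
    · · · █ █ · · · ·
    · · · · █ █ · · ·
    · · · · · · █ · ·
    · · · · · · · █ ·
    · · · · · · · · ·
    · · · · · · · · ·
    · · · · · · · · ·
T1:
  2·area = 36  (B↔C swapped to make it positive)
  edge (10, 12)→(4, 8): d=(-6,-4) top-left  bias=+0
  edge (4, 8)→(4, 2): d=(0,-6) top-left  bias=+0
  edge (4, 2)→(10, 12): d=(6,10) right/bottom  bias=-1
    (2,2)@(5, 5): e=[22,6,8] → █
    (3,2)@(7, 5): e=[30,18,-12] → ·
    (2,3)@(5, 7): e=[10,6,20] → █
    (3,3)@(7, 7): e=[18,18,0] → ·  [on edge]
    (2,4)@(5, 9): e=[-2,6,32] → ·
    (3,4)@(7, 9): e=[6,18,12] → █
    (4,4)@(9, 9): e=[14,30,-8] → ·
    (3,5)@(7, 11): e=[-6,18,24] → ·
    (4,5)@(9, 11): e=[2,30,4] → █
    (5,5)@(11, 11): e=[10,42,-16] → ·
    (4,6)@(9, 13): e=[-10,30,16] → ·
  covered (4 px):
    · · · · · · · · ·
    · · · · · · · · ·
    · · █ · · · · · ·
    · · █ · · · · · ·
    · · · █ · · · · ·
    · · · · █ · · · ·
    · · · · · · · · ·
T2:
  2·area = 36  (B↔C swapped to make it positive)
  edge (15, 14)→(6, 2): d=(-9,-12) top-left  bias=+0
  edge (6, 2)→(18, 14): d=(12,12) right/bottom  bias=-1
  edge (18, 14)→(15, 14): d=(-3,0) right/bottom  bias=-1
    (2,0)@(5, 1): e=[-3,0,39] → ·  [on edge]
    (3,1)@(7, 3): e=[3,0,33] → ·  [on edge]
    (4,2)@(9, 5): e=[9,0,27] → ·  [on edge]
    (5,3)@(11, 7): e=[15,0,21] → ·  [on edge]
    (6,4)@(13, 9): e=[21,0,15] → ·  [on edge]
    (6,5)@(13, 11): e=[3,24,9] → █
    (7,5)@(15, 11): e=[27,0,9] → ·  [on edge]
    (6,6)@(13, 13): e=[-15,48,3] → ·
    (7,6)@(15, 13): e=[9,24,3] → █
    (8,6)@(17, 13): e=[33,0,3] → ·  [on edge]
  covered (2 px):
    · · · · · · · · ·
    · · · · · · · · ·
    · · · · · · · · ·
    · · · · · · · · ·
    · · · · · · · · ·
    · · · · · · █ · ·
    · · · · · · · █ ·

Result: [[2,2],[2,3],[3,4],[4,5]]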